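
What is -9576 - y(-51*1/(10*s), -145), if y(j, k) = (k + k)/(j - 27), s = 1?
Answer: -3076796/321 ≈ -9585.0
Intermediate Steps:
y(j, k) = 2*k/(-27 + j) (y(j, k) = (2*k)/(-27 + j) = 2*k/(-27 + j))
-9576 - y(-51*1/(10*s), -145) = -9576 - 2*(-145)/(-27 - 51/(1*10)) = -9576 - 2*(-145)/(-27 - 51/10) = -9576 - 2*(-145)/(-321/10) = -9576 - 2*(-145)*(-10)/321 = -9576 - 1*2900/321 = -9576 - 2900/321 = -3076796/321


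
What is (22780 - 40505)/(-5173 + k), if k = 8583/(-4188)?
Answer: 24744100/7224369 ≈ 3.4251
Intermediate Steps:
k = -2861/1396 (k = 8583*(-1/4188) = -2861/1396 ≈ -2.0494)
(22780 - 40505)/(-5173 + k) = (22780 - 40505)/(-5173 - 2861/1396) = -17725/(-7224369/1396) = -17725*(-1396/7224369) = 24744100/7224369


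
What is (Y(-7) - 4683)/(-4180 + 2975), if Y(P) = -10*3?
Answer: 4713/1205 ≈ 3.9112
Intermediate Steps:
Y(P) = -30
(Y(-7) - 4683)/(-4180 + 2975) = (-30 - 4683)/(-4180 + 2975) = -4713/(-1205) = -4713*(-1/1205) = 4713/1205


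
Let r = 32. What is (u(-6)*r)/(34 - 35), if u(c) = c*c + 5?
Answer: -1312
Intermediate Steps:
u(c) = 5 + c² (u(c) = c² + 5 = 5 + c²)
(u(-6)*r)/(34 - 35) = ((5 + (-6)²)*32)/(34 - 35) = ((5 + 36)*32)/(-1) = (41*32)*(-1) = 1312*(-1) = -1312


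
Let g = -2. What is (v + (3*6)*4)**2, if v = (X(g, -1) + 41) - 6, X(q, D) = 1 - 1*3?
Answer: 11025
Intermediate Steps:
X(q, D) = -2 (X(q, D) = 1 - 3 = -2)
v = 33 (v = (-2 + 41) - 6 = 39 - 6 = 33)
(v + (3*6)*4)**2 = (33 + (3*6)*4)**2 = (33 + 18*4)**2 = (33 + 72)**2 = 105**2 = 11025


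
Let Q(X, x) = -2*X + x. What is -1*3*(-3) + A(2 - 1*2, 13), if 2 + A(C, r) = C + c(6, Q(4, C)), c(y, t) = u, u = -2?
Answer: 5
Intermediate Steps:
Q(X, x) = x - 2*X
c(y, t) = -2
A(C, r) = -4 + C (A(C, r) = -2 + (C - 2) = -2 + (-2 + C) = -4 + C)
-1*3*(-3) + A(2 - 1*2, 13) = -1*3*(-3) + (-4 + (2 - 1*2)) = -3*(-3) + (-4 + (2 - 2)) = 9 + (-4 + 0) = 9 - 4 = 5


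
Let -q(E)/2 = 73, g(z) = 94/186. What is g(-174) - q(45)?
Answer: 13625/93 ≈ 146.51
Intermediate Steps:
g(z) = 47/93 (g(z) = 94*(1/186) = 47/93)
q(E) = -146 (q(E) = -2*73 = -146)
g(-174) - q(45) = 47/93 - 1*(-146) = 47/93 + 146 = 13625/93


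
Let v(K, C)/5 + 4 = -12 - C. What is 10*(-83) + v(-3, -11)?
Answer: -855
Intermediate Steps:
v(K, C) = -80 - 5*C (v(K, C) = -20 + 5*(-12 - C) = -20 + (-60 - 5*C) = -80 - 5*C)
10*(-83) + v(-3, -11) = 10*(-83) + (-80 - 5*(-11)) = -830 + (-80 + 55) = -830 - 25 = -855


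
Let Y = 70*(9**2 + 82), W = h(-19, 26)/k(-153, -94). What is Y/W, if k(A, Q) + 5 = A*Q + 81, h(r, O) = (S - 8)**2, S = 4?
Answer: 41241445/4 ≈ 1.0310e+7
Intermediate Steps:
h(r, O) = 16 (h(r, O) = (4 - 8)**2 = (-4)**2 = 16)
k(A, Q) = 76 + A*Q (k(A, Q) = -5 + (A*Q + 81) = -5 + (81 + A*Q) = 76 + A*Q)
W = 8/7229 (W = 16/(76 - 153*(-94)) = 16/(76 + 14382) = 16/14458 = 16*(1/14458) = 8/7229 ≈ 0.0011067)
Y = 11410 (Y = 70*(81 + 82) = 70*163 = 11410)
Y/W = 11410/(8/7229) = 11410*(7229/8) = 41241445/4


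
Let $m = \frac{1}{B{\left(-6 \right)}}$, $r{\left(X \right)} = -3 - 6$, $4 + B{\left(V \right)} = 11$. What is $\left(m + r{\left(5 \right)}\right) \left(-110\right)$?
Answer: $\frac{6820}{7} \approx 974.29$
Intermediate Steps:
$B{\left(V \right)} = 7$ ($B{\left(V \right)} = -4 + 11 = 7$)
$r{\left(X \right)} = -9$
$m = \frac{1}{7} \approx 0.14286$
$\left(m + r{\left(5 \right)}\right) \left(-110\right) = \left(\frac{1}{7} - 9\right) \left(-110\right) = \left(- \frac{62}{7}\right) \left(-110\right) = \frac{6820}{7}$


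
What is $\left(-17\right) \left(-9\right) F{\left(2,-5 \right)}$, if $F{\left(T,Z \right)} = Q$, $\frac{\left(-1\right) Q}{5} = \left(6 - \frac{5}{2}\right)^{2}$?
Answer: $- \frac{37485}{4} \approx -9371.3$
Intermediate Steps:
$Q = - \frac{245}{4}$ ($Q = - 5 \left(6 - \frac{5}{2}\right)^{2} = - 5 \left(\frac{7}{2}\right)^{2} = \left(-5\right) \frac{49}{4} = - \frac{245}{4} \approx -61.25$)
$F{\left(T,Z \right)} = - \frac{245}{4}$
$\left(-17\right) \left(-9\right) F{\left(2,-5 \right)} = \left(-17\right) \left(-9\right) \left(- \frac{245}{4}\right) = 153 \left(- \frac{245}{4}\right) = - \frac{37485}{4}$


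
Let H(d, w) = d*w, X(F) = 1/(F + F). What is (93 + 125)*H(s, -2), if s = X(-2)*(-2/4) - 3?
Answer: 2507/2 ≈ 1253.5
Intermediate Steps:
X(F) = 1/(2*F)
s = -23/8 (s = ((½)/(-2))*(-2/4) - 3 = ((½)*(-½))*(-2*¼) - 3 = -¼*(-½) - 3 = ⅛ - 3 = -23/8 ≈ -2.8750)
(93 + 125)*H(s, -2) = (93 + 125)*(-23/8*(-2)) = 218*(23/4) = 2507/2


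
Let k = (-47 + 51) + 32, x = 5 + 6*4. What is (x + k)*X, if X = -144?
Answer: -9360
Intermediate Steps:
x = 29 (x = 5 + 24 = 29)
k = 36 (k = 4 + 32 = 36)
(x + k)*X = (29 + 36)*(-144) = 65*(-144) = -9360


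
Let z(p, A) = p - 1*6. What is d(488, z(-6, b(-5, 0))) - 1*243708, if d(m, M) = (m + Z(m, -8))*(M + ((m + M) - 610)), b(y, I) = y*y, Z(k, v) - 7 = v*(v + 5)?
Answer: -319482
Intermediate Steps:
Z(k, v) = 7 + v*(5 + v) (Z(k, v) = 7 + v*(v + 5) = 7 + v*(5 + v))
b(y, I) = y**2
z(p, A) = -6 + p (z(p, A) = p - 6 = -6 + p)
d(m, M) = (31 + m)*(-610 + m + 2*M) (d(m, M) = (m + (7 + (-8)**2 + 5*(-8)))*(M + ((m + M) - 610)) = (m + (7 + 64 - 40))*(M + ((M + m) - 610)) = (m + 31)*(M + (-610 + M + m)) = (31 + m)*(-610 + m + 2*M))
d(488, z(-6, b(-5, 0))) - 1*243708 = (-18910 + 488**2 - 579*488 + 62*(-6 - 6) + 2*(-6 - 6)*488) - 1*243708 = (-18910 + 238144 - 282552 + 62*(-12) + 2*(-12)*488) - 243708 = (-18910 + 238144 - 282552 - 744 - 11712) - 243708 = -75774 - 243708 = -319482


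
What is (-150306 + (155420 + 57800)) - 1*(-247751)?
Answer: 310665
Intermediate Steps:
(-150306 + (155420 + 57800)) - 1*(-247751) = (-150306 + 213220) + 247751 = 62914 + 247751 = 310665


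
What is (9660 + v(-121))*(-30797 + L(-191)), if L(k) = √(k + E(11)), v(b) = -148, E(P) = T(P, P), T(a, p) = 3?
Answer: -292941064 + 19024*I*√47 ≈ -2.9294e+8 + 1.3042e+5*I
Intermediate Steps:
E(P) = 3
L(k) = √(3 + k) (L(k) = √(k + 3) = √(3 + k))
(9660 + v(-121))*(-30797 + L(-191)) = (9660 - 148)*(-30797 + √(3 - 191)) = 9512*(-30797 + √(-188)) = 9512*(-30797 + 2*I*√47) = -292941064 + 19024*I*√47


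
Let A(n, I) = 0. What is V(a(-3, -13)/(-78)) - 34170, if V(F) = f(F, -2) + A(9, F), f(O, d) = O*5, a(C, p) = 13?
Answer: -205025/6 ≈ -34171.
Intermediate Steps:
f(O, d) = 5*O
V(F) = 5*F (V(F) = 5*F + 0 = 5*F)
V(a(-3, -13)/(-78)) - 34170 = 5*(13/(-78)) - 34170 = 5*(13*(-1/78)) - 34170 = 5*(-⅙) - 34170 = -⅚ - 34170 = -205025/6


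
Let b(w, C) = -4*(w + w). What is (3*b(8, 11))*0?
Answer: 0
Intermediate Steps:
b(w, C) = -8*w
(3*b(8, 11))*0 = (3*(-8*8))*0 = (3*(-64))*0 = -192*0 = 0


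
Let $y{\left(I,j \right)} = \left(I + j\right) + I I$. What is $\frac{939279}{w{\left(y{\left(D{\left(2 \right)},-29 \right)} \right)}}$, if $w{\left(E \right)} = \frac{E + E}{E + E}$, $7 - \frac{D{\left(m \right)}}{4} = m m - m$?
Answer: $939279$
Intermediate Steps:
$D{\left(m \right)} = 28 - 4 m^{2} + 4 m$ ($D{\left(m \right)} = 28 - 4 \left(m m - m\right) = 28 - 4 \left(m^{2} - m\right) = 28 - \left(- 4 m + 4 m^{2}\right) = 28 - 4 m^{2} + 4 m$)
$y{\left(I,j \right)} = I + j + I^{2}$ ($y{\left(I,j \right)} = \left(I + j\right) + I^{2} = I + j + I^{2}$)
$w{\left(E \right)} = 1$ ($w{\left(E \right)} = \frac{2 E}{2 E} = 2 E \frac{1}{2 E} = 1$)
$\frac{939279}{w{\left(y{\left(D{\left(2 \right)},-29 \right)} \right)}} = \frac{939279}{1} = 939279 \cdot 1 = 939279$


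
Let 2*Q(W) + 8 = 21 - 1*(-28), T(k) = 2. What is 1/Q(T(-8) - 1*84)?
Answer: 2/41 ≈ 0.048781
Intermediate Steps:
Q(W) = 41/2 (Q(W) = -4 + (21 - 1*(-28))/2 = -4 + (21 + 28)/2 = -4 + (½)*49 = -4 + 49/2 = 41/2)
1/Q(T(-8) - 1*84) = 1/(41/2) = 2/41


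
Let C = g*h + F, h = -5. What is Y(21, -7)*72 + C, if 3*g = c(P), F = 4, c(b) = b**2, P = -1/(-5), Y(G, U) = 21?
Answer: 22739/15 ≈ 1515.9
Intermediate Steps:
P = 1/5 (P = -1*(-1/5) = 1/5 ≈ 0.20000)
g = 1/75 (g = (1/5)**2/3 = (1/3)*(1/25) = 1/75 ≈ 0.013333)
C = 59/15 (C = (1/75)*(-5) + 4 = -1/15 + 4 = 59/15 ≈ 3.9333)
Y(21, -7)*72 + C = 21*72 + 59/15 = 1512 + 59/15 = 22739/15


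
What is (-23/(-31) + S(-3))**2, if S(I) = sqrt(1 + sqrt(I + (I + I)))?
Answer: (23 + 31*sqrt(1 + 3*I))**2/961 ≈ 3.6911 + 4.5429*I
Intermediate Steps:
S(I) = sqrt(1 + sqrt(3)*sqrt(I)) (S(I) = sqrt(1 + sqrt(I + 2*I)) = sqrt(1 + sqrt(3*I)) = sqrt(1 + sqrt(3)*sqrt(I)))
(-23/(-31) + S(-3))**2 = (-23/(-31) + sqrt(1 + sqrt(3)*sqrt(-3)))**2 = (-23*(-1/31) + sqrt(1 + sqrt(3)*(I*sqrt(3))))**2 = (23/31 + sqrt(1 + 3*I))**2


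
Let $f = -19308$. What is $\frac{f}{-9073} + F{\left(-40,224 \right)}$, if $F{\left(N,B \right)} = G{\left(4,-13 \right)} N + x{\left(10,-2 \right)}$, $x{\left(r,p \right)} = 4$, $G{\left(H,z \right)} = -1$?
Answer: $\frac{418520}{9073} \approx 46.128$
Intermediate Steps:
$F{\left(N,B \right)} = 4 - N$ ($F{\left(N,B \right)} = - N + 4 = 4 - N$)
$\frac{f}{-9073} + F{\left(-40,224 \right)} = - \frac{19308}{-9073} + \left(4 - -40\right) = \left(-19308\right) \left(- \frac{1}{9073}\right) + \left(4 + 40\right) = \frac{19308}{9073} + 44 = \frac{418520}{9073}$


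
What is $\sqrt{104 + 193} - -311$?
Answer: $311 + 3 \sqrt{33} \approx 328.23$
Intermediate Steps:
$\sqrt{104 + 193} - -311 = \sqrt{297} + 311 = 3 \sqrt{33} + 311 = 311 + 3 \sqrt{33}$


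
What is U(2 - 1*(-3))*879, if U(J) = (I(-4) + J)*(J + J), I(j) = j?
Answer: 8790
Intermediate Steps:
U(J) = 2*J*(-4 + J) (U(J) = (-4 + J)*(J + J) = (-4 + J)*(2*J) = 2*J*(-4 + J))
U(2 - 1*(-3))*879 = (2*(2 - 1*(-3))*(-4 + (2 - 1*(-3))))*879 = (2*(2 + 3)*(-4 + (2 + 3)))*879 = (2*5*(-4 + 5))*879 = (2*5*1)*879 = 10*879 = 8790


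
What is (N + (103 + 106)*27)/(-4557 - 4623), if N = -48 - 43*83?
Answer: -1013/4590 ≈ -0.22070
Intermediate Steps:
N = -3617 (N = -48 - 3569 = -3617)
(N + (103 + 106)*27)/(-4557 - 4623) = (-3617 + (103 + 106)*27)/(-4557 - 4623) = (-3617 + 209*27)/(-9180) = (-3617 + 5643)*(-1/9180) = 2026*(-1/9180) = -1013/4590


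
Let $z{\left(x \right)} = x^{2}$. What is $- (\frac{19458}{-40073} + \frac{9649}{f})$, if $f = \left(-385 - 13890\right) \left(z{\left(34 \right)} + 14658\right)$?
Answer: $\frac{4392929955677}{9046273374050} \approx 0.48561$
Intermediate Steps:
$f = -225744850$ ($f = \left(-385 - 13890\right) \left(34^{2} + 14658\right) = - 14275 \left(1156 + 14658\right) = \left(-14275\right) 15814 = -225744850$)
$- (\frac{19458}{-40073} + \frac{9649}{f}) = - (\frac{19458}{-40073} + \frac{9649}{-225744850}) = - (19458 \left(- \frac{1}{40073}\right) + 9649 \left(- \frac{1}{225744850}\right)) = - (- \frac{19458}{40073} - \frac{9649}{225744850}) = \left(-1\right) \left(- \frac{4392929955677}{9046273374050}\right) = \frac{4392929955677}{9046273374050}$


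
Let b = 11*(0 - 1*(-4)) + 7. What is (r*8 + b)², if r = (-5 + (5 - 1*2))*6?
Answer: 2025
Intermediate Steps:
r = -12 (r = (-5 + (5 - 2))*6 = (-5 + 3)*6 = -2*6 = -12)
b = 51 (b = 11*(0 + 4) + 7 = 11*4 + 7 = 44 + 7 = 51)
(r*8 + b)² = (-12*8 + 51)² = (-96 + 51)² = (-45)² = 2025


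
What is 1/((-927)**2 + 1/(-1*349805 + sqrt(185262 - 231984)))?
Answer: 52575288458352479/45179470055477278636169 + I*sqrt(46722)/90358940110954557272338 ≈ 1.1637e-6 + 2.3922e-21*I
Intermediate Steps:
1/((-927)**2 + 1/(-1*349805 + sqrt(185262 - 231984))) = 1/(859329 + 1/(-349805 + sqrt(-46722))) = 1/(859329 + 1/(-349805 + I*sqrt(46722)))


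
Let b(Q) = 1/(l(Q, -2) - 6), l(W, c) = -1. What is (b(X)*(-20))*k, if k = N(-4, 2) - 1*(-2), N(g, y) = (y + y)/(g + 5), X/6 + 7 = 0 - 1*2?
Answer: 120/7 ≈ 17.143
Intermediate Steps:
X = -54 (X = -42 + 6*(0 - 1*2) = -42 + 6*(0 - 2) = -42 + 6*(-2) = -42 - 12 = -54)
N(g, y) = 2*y/(5 + g) (N(g, y) = (2*y)/(5 + g) = 2*y/(5 + g))
b(Q) = -⅐ (b(Q) = 1/(-1 - 6) = 1/(-7) = -⅐)
k = 6 (k = 2*2/(5 - 4) - 1*(-2) = 2*2/1 + 2 = 2*2*1 + 2 = 4 + 2 = 6)
(b(X)*(-20))*k = -⅐*(-20)*6 = (20/7)*6 = 120/7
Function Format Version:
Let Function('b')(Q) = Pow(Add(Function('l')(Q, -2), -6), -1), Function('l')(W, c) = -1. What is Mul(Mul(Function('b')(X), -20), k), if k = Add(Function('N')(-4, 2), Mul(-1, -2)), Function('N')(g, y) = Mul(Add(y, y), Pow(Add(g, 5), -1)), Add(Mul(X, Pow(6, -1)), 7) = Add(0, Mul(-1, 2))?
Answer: Rational(120, 7) ≈ 17.143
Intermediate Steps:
X = -54 (X = Add(-42, Mul(6, Add(0, Mul(-1, 2)))) = Add(-42, Mul(6, Add(0, -2))) = Add(-42, Mul(6, -2)) = Add(-42, -12) = -54)
Function('N')(g, y) = Mul(2, y, Pow(Add(5, g), -1)) (Function('N')(g, y) = Mul(Mul(2, y), Pow(Add(5, g), -1)) = Mul(2, y, Pow(Add(5, g), -1)))
Function('b')(Q) = Rational(-1, 7) (Function('b')(Q) = Pow(Add(-1, -6), -1) = Pow(-7, -1) = Rational(-1, 7))
k = 6 (k = Add(Mul(2, 2, Pow(Add(5, -4), -1)), Mul(-1, -2)) = Add(Mul(2, 2, Pow(1, -1)), 2) = Add(Mul(2, 2, 1), 2) = Add(4, 2) = 6)
Mul(Mul(Function('b')(X), -20), k) = Mul(Mul(Rational(-1, 7), -20), 6) = Mul(Rational(20, 7), 6) = Rational(120, 7)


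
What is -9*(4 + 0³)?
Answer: -36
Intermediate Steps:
-9*(4 + 0³) = -9*(4 + 0) = -9*4 = -36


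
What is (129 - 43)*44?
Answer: 3784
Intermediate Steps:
(129 - 43)*44 = 86*44 = 3784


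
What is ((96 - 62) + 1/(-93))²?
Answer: 9991921/8649 ≈ 1155.3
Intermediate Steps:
((96 - 62) + 1/(-93))² = (34 - 1/93)² = (3161/93)² = 9991921/8649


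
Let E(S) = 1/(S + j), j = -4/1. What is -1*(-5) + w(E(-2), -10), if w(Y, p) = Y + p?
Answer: -31/6 ≈ -5.1667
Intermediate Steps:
j = -4 (j = -4*1 = -4)
E(S) = 1/(-4 + S) (E(S) = 1/(S - 4) = 1/(-4 + S))
-1*(-5) + w(E(-2), -10) = -1*(-5) + (1/(-4 - 2) - 10) = 5 + (1/(-6) - 10) = 5 + (-⅙ - 10) = 5 - 61/6 = -31/6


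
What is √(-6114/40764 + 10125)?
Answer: √467347241414/6794 ≈ 100.62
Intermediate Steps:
√(-6114/40764 + 10125) = √(-6114*1/40764 + 10125) = √(-1019/6794 + 10125) = √(68788231/6794) = √467347241414/6794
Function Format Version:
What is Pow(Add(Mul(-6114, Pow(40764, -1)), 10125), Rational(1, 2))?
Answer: Mul(Rational(1, 6794), Pow(467347241414, Rational(1, 2))) ≈ 100.62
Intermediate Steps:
Pow(Add(Mul(-6114, Pow(40764, -1)), 10125), Rational(1, 2)) = Pow(Add(Mul(-6114, Rational(1, 40764)), 10125), Rational(1, 2)) = Pow(Add(Rational(-1019, 6794), 10125), Rational(1, 2)) = Pow(Rational(68788231, 6794), Rational(1, 2)) = Mul(Rational(1, 6794), Pow(467347241414, Rational(1, 2)))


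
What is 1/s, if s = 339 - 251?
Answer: 1/88 ≈ 0.011364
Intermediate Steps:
s = 88
1/s = 1/88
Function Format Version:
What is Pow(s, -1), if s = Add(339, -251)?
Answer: Rational(1, 88) ≈ 0.011364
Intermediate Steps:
s = 88
Pow(s, -1) = Pow(88, -1) = Rational(1, 88)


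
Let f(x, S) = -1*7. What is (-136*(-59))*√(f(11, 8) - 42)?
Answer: 56168*I ≈ 56168.0*I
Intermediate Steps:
f(x, S) = -7
(-136*(-59))*√(f(11, 8) - 42) = (-136*(-59))*√(-7 - 42) = 8024*√(-49) = 8024*(7*I) = 56168*I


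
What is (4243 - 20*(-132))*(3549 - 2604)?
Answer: 6504435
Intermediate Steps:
(4243 - 20*(-132))*(3549 - 2604) = (4243 + 2640)*945 = 6883*945 = 6504435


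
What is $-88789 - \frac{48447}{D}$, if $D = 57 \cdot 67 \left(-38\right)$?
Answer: $- \frac{4295062937}{48374} \approx -88789.0$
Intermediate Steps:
$D = -145122$ ($D = 3819 \left(-38\right) = -145122$)
$-88789 - \frac{48447}{D} = -88789 - \frac{48447}{-145122} = -88789 - - \frac{16149}{48374} = -88789 + \frac{16149}{48374} = - \frac{4295062937}{48374}$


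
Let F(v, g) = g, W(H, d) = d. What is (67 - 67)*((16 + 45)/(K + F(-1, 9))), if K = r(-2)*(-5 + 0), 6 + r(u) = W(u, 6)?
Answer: 0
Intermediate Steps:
r(u) = 0 (r(u) = -6 + 6 = 0)
K = 0 (K = 0*(-5 + 0) = 0*(-5) = 0)
(67 - 67)*((16 + 45)/(K + F(-1, 9))) = (67 - 67)*((16 + 45)/(0 + 9)) = 0*(61/9) = 0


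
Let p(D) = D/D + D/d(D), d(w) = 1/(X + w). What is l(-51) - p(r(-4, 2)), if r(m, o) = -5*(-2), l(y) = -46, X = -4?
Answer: -107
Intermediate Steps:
r(m, o) = 10
d(w) = 1/(-4 + w)
p(D) = 1 + D*(-4 + D) (p(D) = D/D + D/(1/(-4 + D)) = 1 + D*(-4 + D))
l(-51) - p(r(-4, 2)) = -46 - (1 + 10*(-4 + 10)) = -46 - (1 + 10*6) = -46 - (1 + 60) = -46 - 1*61 = -46 - 61 = -107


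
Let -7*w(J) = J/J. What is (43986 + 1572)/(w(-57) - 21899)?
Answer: -53151/25549 ≈ -2.0804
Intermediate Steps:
w(J) = -⅐ (w(J) = -J/(7*J) = -⅐*1 = -⅐)
(43986 + 1572)/(w(-57) - 21899) = (43986 + 1572)/(-⅐ - 21899) = 45558/(-153294/7) = 45558*(-7/153294) = -53151/25549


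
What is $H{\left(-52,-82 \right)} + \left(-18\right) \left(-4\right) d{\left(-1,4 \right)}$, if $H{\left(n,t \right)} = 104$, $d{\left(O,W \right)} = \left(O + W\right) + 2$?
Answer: $464$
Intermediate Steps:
$d{\left(O,W \right)} = 2 + O + W$
$H{\left(-52,-82 \right)} + \left(-18\right) \left(-4\right) d{\left(-1,4 \right)} = 104 + \left(-18\right) \left(-4\right) \left(2 - 1 + 4\right) = 104 + 72 \cdot 5 = 104 + 360 = 464$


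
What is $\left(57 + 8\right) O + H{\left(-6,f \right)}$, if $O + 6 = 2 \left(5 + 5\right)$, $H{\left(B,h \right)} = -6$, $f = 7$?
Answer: $904$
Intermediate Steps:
$O = 14$ ($O = -6 + 2 \left(5 + 5\right) = -6 + 2 \cdot 10 = -6 + 20 = 14$)
$\left(57 + 8\right) O + H{\left(-6,f \right)} = \left(57 + 8\right) 14 - 6 = 65 \cdot 14 - 6 = 910 - 6 = 904$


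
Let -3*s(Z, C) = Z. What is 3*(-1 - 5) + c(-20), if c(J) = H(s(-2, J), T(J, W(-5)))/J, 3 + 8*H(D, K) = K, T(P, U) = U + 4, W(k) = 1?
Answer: -1441/80 ≈ -18.013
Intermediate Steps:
s(Z, C) = -Z/3
T(P, U) = 4 + U
H(D, K) = -3/8 + K/8
c(J) = 1/(4*J) (c(J) = (-3/8 + (4 + 1)/8)/J = (-3/8 + (⅛)*5)/J = (-3/8 + 5/8)/J = 1/(4*J))
3*(-1 - 5) + c(-20) = 3*(-1 - 5) + (¼)/(-20) = 3*(-6) + (¼)*(-1/20) = -18 - 1/80 = -1441/80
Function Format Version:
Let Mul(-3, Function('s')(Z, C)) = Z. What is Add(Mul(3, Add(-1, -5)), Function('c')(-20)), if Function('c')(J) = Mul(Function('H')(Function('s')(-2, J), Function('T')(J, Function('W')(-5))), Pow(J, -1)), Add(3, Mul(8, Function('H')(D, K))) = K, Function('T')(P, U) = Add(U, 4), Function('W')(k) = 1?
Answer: Rational(-1441, 80) ≈ -18.013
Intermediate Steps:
Function('s')(Z, C) = Mul(Rational(-1, 3), Z)
Function('T')(P, U) = Add(4, U)
Function('H')(D, K) = Add(Rational(-3, 8), Mul(Rational(1, 8), K))
Function('c')(J) = Mul(Rational(1, 4), Pow(J, -1)) (Function('c')(J) = Mul(Add(Rational(-3, 8), Mul(Rational(1, 8), Add(4, 1))), Pow(J, -1)) = Mul(Add(Rational(-3, 8), Mul(Rational(1, 8), 5)), Pow(J, -1)) = Mul(Add(Rational(-3, 8), Rational(5, 8)), Pow(J, -1)) = Mul(Rational(1, 4), Pow(J, -1)))
Add(Mul(3, Add(-1, -5)), Function('c')(-20)) = Add(Mul(3, Add(-1, -5)), Mul(Rational(1, 4), Pow(-20, -1))) = Add(Mul(3, -6), Mul(Rational(1, 4), Rational(-1, 20))) = Add(-18, Rational(-1, 80)) = Rational(-1441, 80)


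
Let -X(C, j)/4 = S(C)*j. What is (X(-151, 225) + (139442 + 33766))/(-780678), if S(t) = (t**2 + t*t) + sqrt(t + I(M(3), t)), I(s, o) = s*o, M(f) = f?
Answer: 6811432/130113 + 100*I*sqrt(151)/43371 ≈ 52.35 + 0.028333*I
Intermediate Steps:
I(s, o) = o*s
S(t) = 2*sqrt(t) + 2*t**2 (S(t) = (t**2 + t*t) + sqrt(t + t*3) = (t**2 + t**2) + sqrt(t + 3*t) = 2*t**2 + sqrt(4*t) = 2*t**2 + 2*sqrt(t) = 2*sqrt(t) + 2*t**2)
X(C, j) = -4*j*(2*sqrt(C) + 2*C**2) (X(C, j) = -4*(2*sqrt(C) + 2*C**2)*j = -4*j*(2*sqrt(C) + 2*C**2))
(X(-151, 225) + (139442 + 33766))/(-780678) = (-8*225*(sqrt(-151) + (-151)**2) + (139442 + 33766))/(-780678) = (-8*225*(I*sqrt(151) + 22801) + 173208)*(-1/780678) = (-8*225*(22801 + I*sqrt(151)) + 173208)*(-1/780678) = ((-41041800 - 1800*I*sqrt(151)) + 173208)*(-1/780678) = (-40868592 - 1800*I*sqrt(151))*(-1/780678) = 6811432/130113 + 100*I*sqrt(151)/43371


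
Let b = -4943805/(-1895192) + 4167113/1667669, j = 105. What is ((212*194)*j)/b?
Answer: 13648658270377341120/16142109561241 ≈ 8.4553e+5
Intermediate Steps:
b = 16142109561241/3160552947448 (b = -4943805*(-1/1895192) + 4167113*(1/1667669) = 4943805/1895192 + 4167113/1667669 = 16142109561241/3160552947448 ≈ 5.1074)
((212*194)*j)/b = ((212*194)*105)/(16142109561241/3160552947448) = (41128*105)*(3160552947448/16142109561241) = 4318440*(3160552947448/16142109561241) = 13648658270377341120/16142109561241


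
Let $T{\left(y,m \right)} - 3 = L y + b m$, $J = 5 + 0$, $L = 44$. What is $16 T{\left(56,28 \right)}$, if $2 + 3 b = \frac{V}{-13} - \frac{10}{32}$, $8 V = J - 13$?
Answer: $\frac{508796}{13} \approx 39138.0$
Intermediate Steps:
$J = 5$
$V = -1$ ($V = \frac{5 - 13}{8} = \frac{1}{8} \left(-8\right) = -1$)
$b = - \frac{155}{208}$ ($b = - \frac{2}{3} + \frac{- \frac{1}{-13} - \frac{10}{32}}{3} = - \frac{2}{3} + \frac{\left(-1\right) \left(- \frac{1}{13}\right) - \frac{5}{16}}{3} = - \frac{2}{3} + \frac{\frac{1}{13} - \frac{5}{16}}{3} = - \frac{2}{3} + \frac{1}{3} \left(- \frac{49}{208}\right) = - \frac{2}{3} - \frac{49}{624} = - \frac{155}{208} \approx -0.74519$)
$T{\left(y,m \right)} = 3 + 44 y - \frac{155 m}{208}$ ($T{\left(y,m \right)} = 3 - \left(- 44 y + \frac{155 m}{208}\right) = 3 + 44 y - \frac{155 m}{208}$)
$16 T{\left(56,28 \right)} = 16 \left(3 + 44 \cdot 56 - \frac{1085}{52}\right) = 16 \left(3 + 2464 - \frac{1085}{52}\right) = 16 \cdot \frac{127199}{52} = \frac{508796}{13}$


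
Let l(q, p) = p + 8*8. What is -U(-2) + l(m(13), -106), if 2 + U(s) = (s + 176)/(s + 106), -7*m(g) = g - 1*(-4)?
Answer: -2167/52 ≈ -41.673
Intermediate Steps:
m(g) = -4/7 - g/7 (m(g) = -(g - 1*(-4))/7 = -(g + 4)/7 = -(4 + g)/7 = -4/7 - g/7)
l(q, p) = 64 + p (l(q, p) = p + 64 = 64 + p)
U(s) = -2 + (176 + s)/(106 + s) (U(s) = -2 + (s + 176)/(s + 106) = -2 + (176 + s)/(106 + s))
-U(-2) + l(m(13), -106) = -(-36 - 1*(-2))/(106 - 2) + (64 - 106) = -(-36 + 2)/104 - 42 = -(-34)/104 - 42 = -1*(-17/52) - 42 = 17/52 - 42 = -2167/52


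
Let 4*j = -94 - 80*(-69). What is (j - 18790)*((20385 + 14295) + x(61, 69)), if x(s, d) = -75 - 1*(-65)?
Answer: -604419445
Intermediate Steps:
x(s, d) = -10 (x(s, d) = -75 + 65 = -10)
j = 2713/2 (j = (-94 - 80*(-69))/4 = (-94 + 5520)/4 = (1/4)*5426 = 2713/2 ≈ 1356.5)
(j - 18790)*((20385 + 14295) + x(61, 69)) = (2713/2 - 18790)*((20385 + 14295) - 10) = -34867*(34680 - 10)/2 = -34867/2*34670 = -604419445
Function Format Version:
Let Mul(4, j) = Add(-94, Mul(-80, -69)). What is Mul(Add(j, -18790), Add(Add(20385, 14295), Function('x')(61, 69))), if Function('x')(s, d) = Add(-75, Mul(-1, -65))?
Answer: -604419445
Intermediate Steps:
Function('x')(s, d) = -10 (Function('x')(s, d) = Add(-75, 65) = -10)
j = Rational(2713, 2) (j = Mul(Rational(1, 4), Add(-94, Mul(-80, -69))) = Mul(Rational(1, 4), Add(-94, 5520)) = Mul(Rational(1, 4), 5426) = Rational(2713, 2) ≈ 1356.5)
Mul(Add(j, -18790), Add(Add(20385, 14295), Function('x')(61, 69))) = Mul(Add(Rational(2713, 2), -18790), Add(Add(20385, 14295), -10)) = Mul(Rational(-34867, 2), Add(34680, -10)) = Mul(Rational(-34867, 2), 34670) = -604419445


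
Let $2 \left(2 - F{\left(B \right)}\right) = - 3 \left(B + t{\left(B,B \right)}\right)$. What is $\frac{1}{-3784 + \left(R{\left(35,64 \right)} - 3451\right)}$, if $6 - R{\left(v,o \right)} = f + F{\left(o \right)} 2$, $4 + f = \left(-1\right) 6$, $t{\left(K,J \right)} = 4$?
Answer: $- \frac{1}{7427} \approx -0.00013464$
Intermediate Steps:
$f = -10$ ($f = -4 - 6 = -10$)
$F{\left(B \right)} = 8 + \frac{3 B}{2}$ ($F{\left(B \right)} = 2 - \frac{\left(-3\right) \left(B + 4\right)}{2} = 2 - \frac{\left(-3\right) \left(4 + B\right)}{2} = 2 - \frac{-12 - 3 B}{2} = 2 + \left(6 + \frac{3 B}{2}\right) = 8 + \frac{3 B}{2}$)
$R{\left(v,o \right)} = - 3 o$ ($R{\left(v,o \right)} = 6 - \left(-10 + \left(8 + \frac{3 o}{2}\right) 2\right) = 6 - \left(-10 + \left(16 + 3 o\right)\right) = 6 - \left(6 + 3 o\right) = - 3 o$)
$\frac{1}{-3784 + \left(R{\left(35,64 \right)} - 3451\right)} = \frac{1}{-3784 - 3643} = \frac{1}{-7427} = - \frac{1}{7427}$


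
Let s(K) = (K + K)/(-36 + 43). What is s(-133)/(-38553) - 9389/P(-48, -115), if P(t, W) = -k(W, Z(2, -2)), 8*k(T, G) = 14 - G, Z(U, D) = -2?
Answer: 361974193/77106 ≈ 4694.5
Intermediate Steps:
k(T, G) = 7/4 - G/8 (k(T, G) = (14 - G)/8 = 7/4 - G/8)
s(K) = 2*K/7 (s(K) = (2*K)/7 = (2*K)*(1/7) = 2*K/7)
P(t, W) = -2 (P(t, W) = -(7/4 - 1/8*(-2)) = -(7/4 + 1/4) = -1*2 = -2)
s(-133)/(-38553) - 9389/P(-48, -115) = ((2/7)*(-133))/(-38553) - 9389/(-2) = -38*(-1/38553) - 9389*(-1/2) = 38/38553 + 9389/2 = 361974193/77106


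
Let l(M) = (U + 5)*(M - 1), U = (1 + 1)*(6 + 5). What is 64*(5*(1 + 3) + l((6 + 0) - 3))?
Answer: 4736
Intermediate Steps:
U = 22 (U = 2*11 = 22)
l(M) = -27 + 27*M (l(M) = (22 + 5)*(M - 1) = 27*(-1 + M) = -27 + 27*M)
64*(5*(1 + 3) + l((6 + 0) - 3)) = 64*(5*(1 + 3) + (-27 + 27*((6 + 0) - 3))) = 64*(5*4 + (-27 + 27*(6 - 3))) = 64*(20 + (-27 + 27*3)) = 64*(20 + (-27 + 81)) = 64*(20 + 54) = 64*74 = 4736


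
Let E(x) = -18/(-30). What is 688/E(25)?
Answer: 3440/3 ≈ 1146.7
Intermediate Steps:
E(x) = ⅗ (E(x) = -18*(-1/30) = ⅗)
688/E(25) = 688/(⅗) = 688*(5/3) = 3440/3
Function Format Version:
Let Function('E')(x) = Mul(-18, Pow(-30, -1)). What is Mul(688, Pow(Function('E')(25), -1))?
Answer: Rational(3440, 3) ≈ 1146.7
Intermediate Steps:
Function('E')(x) = Rational(3, 5) (Function('E')(x) = Mul(-18, Rational(-1, 30)) = Rational(3, 5))
Mul(688, Pow(Function('E')(25), -1)) = Mul(688, Pow(Rational(3, 5), -1)) = Mul(688, Rational(5, 3)) = Rational(3440, 3)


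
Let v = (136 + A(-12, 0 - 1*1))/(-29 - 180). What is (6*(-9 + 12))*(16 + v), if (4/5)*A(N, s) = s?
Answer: 10503/38 ≈ 276.39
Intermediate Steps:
A(N, s) = 5*s/4
v = -49/76 (v = (136 + 5*(0 - 1*1)/4)/(-29 - 180) = (136 + 5*(0 - 1)/4)/(-209) = (136 + (5/4)*(-1))*(-1/209) = (136 - 5/4)*(-1/209) = (539/4)*(-1/209) = -49/76 ≈ -0.64474)
(6*(-9 + 12))*(16 + v) = (6*(-9 + 12))*(16 - 49/76) = (6*3)*(1167/76) = 18*(1167/76) = 10503/38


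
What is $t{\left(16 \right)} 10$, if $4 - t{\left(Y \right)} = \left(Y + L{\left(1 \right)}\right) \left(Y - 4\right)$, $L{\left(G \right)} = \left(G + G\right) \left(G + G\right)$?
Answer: $-2360$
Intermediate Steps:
$L{\left(G \right)} = 4 G^{2}$ ($L{\left(G \right)} = 2 G 2 G = 4 G^{2}$)
$t{\left(Y \right)} = 4 - \left(-4 + Y\right) \left(4 + Y\right)$ ($t{\left(Y \right)} = 4 - \left(Y + 4 \cdot 1^{2}\right) \left(Y - 4\right) = 4 - \left(Y + 4 \cdot 1\right) \left(-4 + Y\right) = 4 - \left(Y + 4\right) \left(-4 + Y\right) = 4 - \left(4 + Y\right) \left(-4 + Y\right) = 4 - \left(-4 + Y\right) \left(4 + Y\right)$)
$t{\left(16 \right)} 10 = \left(20 - 16^{2}\right) 10 = \left(20 - 256\right) 10 = \left(-236\right) 10 = -2360$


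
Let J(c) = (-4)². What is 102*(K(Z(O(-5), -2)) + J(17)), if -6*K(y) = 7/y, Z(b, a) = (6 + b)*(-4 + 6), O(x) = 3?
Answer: 29257/18 ≈ 1625.4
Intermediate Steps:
J(c) = 16
Z(b, a) = 12 + 2*b (Z(b, a) = (6 + b)*2 = 12 + 2*b)
K(y) = -7/(6*y)
102*(K(Z(O(-5), -2)) + J(17)) = 102*(-7/(6*(12 + 2*3)) + 16) = 102*(-7/(6*(12 + 6)) + 16) = 102*(-7/6/18 + 16) = 102*(-7/6*1/18 + 16) = 102*(-7/108 + 16) = 102*(1721/108) = 29257/18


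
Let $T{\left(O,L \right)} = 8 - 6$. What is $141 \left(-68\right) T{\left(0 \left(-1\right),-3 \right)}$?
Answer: $-19176$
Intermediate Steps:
$T{\left(O,L \right)} = 2$ ($T{\left(O,L \right)} = 8 - 6 = 2$)
$141 \left(-68\right) T{\left(0 \left(-1\right),-3 \right)} = 141 \left(-68\right) 2 = \left(-9588\right) 2 = -19176$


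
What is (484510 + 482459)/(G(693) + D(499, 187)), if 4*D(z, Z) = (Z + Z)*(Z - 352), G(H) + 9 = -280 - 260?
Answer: -644646/10651 ≈ -60.524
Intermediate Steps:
G(H) = -549 (G(H) = -9 + (-280 - 260) = -9 - 540 = -549)
D(z, Z) = Z*(-352 + Z)/2 (D(z, Z) = ((Z + Z)*(Z - 352))/4 = ((2*Z)*(-352 + Z))/4 = (2*Z*(-352 + Z))/4 = Z*(-352 + Z)/2)
(484510 + 482459)/(G(693) + D(499, 187)) = (484510 + 482459)/(-549 + (1/2)*187*(-352 + 187)) = 966969/(-549 + (1/2)*187*(-165)) = 966969/(-549 - 30855/2) = 966969/(-31953/2) = 966969*(-2/31953) = -644646/10651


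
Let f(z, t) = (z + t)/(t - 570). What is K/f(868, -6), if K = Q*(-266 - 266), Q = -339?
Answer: -51940224/431 ≈ -1.2051e+5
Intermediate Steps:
f(z, t) = (t + z)/(-570 + t)
K = 180348 (K = -339*(-266 - 266) = -339*(-532) = 180348)
K/f(868, -6) = 180348/(((-6 + 868)/(-570 - 6))) = 180348/((862/(-576))) = 180348/((-1/576*862)) = 180348/(-431/288) = 180348*(-288/431) = -51940224/431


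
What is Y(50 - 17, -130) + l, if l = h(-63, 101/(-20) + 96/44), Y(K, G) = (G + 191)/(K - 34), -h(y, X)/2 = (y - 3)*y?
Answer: -8377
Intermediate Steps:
h(y, X) = -2*y*(-3 + y) (h(y, X) = -2*(y - 3)*y = -2*(-3 + y)*y = -2*y*(-3 + y))
Y(K, G) = (191 + G)/(-34 + K)
l = -8316 (l = 2*(-63)*(3 - 1*(-63)) = 2*(-63)*(3 + 63) = 2*(-63)*66 = -8316)
Y(50 - 17, -130) + l = (191 - 130)/(-34 + (50 - 17)) - 8316 = 61/(-34 + 33) - 8316 = 61/(-1) - 8316 = -1*61 - 8316 = -61 - 8316 = -8377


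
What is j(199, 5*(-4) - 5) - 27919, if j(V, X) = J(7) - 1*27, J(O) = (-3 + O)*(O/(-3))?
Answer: -83866/3 ≈ -27955.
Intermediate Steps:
J(O) = -O*(-3 + O)/3 (J(O) = (-3 + O)*(O*(-⅓)) = (-3 + O)*(-O/3) = -O*(-3 + O)/3)
j(V, X) = -109/3 (j(V, X) = (⅓)*7*(3 - 1*7) - 1*27 = (⅓)*7*(3 - 7) - 27 = (⅓)*7*(-4) - 27 = -28/3 - 27 = -109/3)
j(199, 5*(-4) - 5) - 27919 = -109/3 - 27919 = -83866/3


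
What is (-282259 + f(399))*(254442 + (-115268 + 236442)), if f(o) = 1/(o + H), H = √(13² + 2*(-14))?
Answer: -1405308296701488/13255 - 93904*√141/39765 ≈ -1.0602e+11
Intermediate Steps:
H = √141 (H = √(169 - 28) = √141 ≈ 11.874)
f(o) = 1/(o + √141)
(-282259 + f(399))*(254442 + (-115268 + 236442)) = (-282259 + 1/(399 + √141))*(254442 + (-115268 + 236442)) = (-282259 + 1/(399 + √141))*(254442 + 121174) = (-282259 + 1/(399 + √141))*375616 = -106020996544 + 375616/(399 + √141)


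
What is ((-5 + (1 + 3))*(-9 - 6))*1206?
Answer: 18090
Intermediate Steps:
((-5 + (1 + 3))*(-9 - 6))*1206 = ((-5 + 4)*(-15))*1206 = -1*(-15)*1206 = 15*1206 = 18090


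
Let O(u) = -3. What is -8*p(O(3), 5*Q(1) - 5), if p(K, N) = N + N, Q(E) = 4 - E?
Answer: -160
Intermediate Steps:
p(K, N) = 2*N
-8*p(O(3), 5*Q(1) - 5) = -16*(5*(4 - 1*1) - 5) = -16*(5*(4 - 1) - 5) = -16*(5*3 - 5) = -16*(15 - 5) = -16*10 = -8*20 = -160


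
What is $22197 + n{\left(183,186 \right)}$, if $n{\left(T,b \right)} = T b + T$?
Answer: $56418$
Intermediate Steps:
$n{\left(T,b \right)} = T + T b$
$22197 + n{\left(183,186 \right)} = 22197 + 183 \left(1 + 186\right) = 22197 + 183 \cdot 187 = 22197 + 34221 = 56418$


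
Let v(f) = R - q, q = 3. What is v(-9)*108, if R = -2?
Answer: -540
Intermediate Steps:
v(f) = -5 (v(f) = -2 - 1*3 = -2 - 3 = -5)
v(-9)*108 = -5*108 = -540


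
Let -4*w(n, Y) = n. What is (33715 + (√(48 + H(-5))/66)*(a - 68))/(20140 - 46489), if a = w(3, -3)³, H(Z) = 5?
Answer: -33715/26349 + 4379*√53/111298176 ≈ -1.2793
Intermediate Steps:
w(n, Y) = -n/4
a = -27/64 (a = (-¼*3)³ = (-¾)³ = -27/64 ≈ -0.42188)
(33715 + (√(48 + H(-5))/66)*(a - 68))/(20140 - 46489) = (33715 + (√(48 + 5)/66)*(-27/64 - 68))/(20140 - 46489) = (33715 + (√53*(1/66))*(-4379/64))/(-26349) = (33715 + (√53/66)*(-4379/64))*(-1/26349) = (33715 - 4379*√53/4224)*(-1/26349) = -33715/26349 + 4379*√53/111298176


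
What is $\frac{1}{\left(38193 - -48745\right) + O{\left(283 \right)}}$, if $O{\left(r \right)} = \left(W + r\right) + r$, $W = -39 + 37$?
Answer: $\frac{1}{87502} \approx 1.1428 \cdot 10^{-5}$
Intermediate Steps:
$W = -2$
$O{\left(r \right)} = -2 + 2 r$ ($O{\left(r \right)} = \left(-2 + r\right) + r = -2 + 2 r$)
$\frac{1}{\left(38193 - -48745\right) + O{\left(283 \right)}} = \frac{1}{\left(38193 - -48745\right) + \left(-2 + 2 \cdot 283\right)} = \frac{1}{\left(38193 + 48745\right) + \left(-2 + 566\right)} = \frac{1}{86938 + 564} = \frac{1}{87502}$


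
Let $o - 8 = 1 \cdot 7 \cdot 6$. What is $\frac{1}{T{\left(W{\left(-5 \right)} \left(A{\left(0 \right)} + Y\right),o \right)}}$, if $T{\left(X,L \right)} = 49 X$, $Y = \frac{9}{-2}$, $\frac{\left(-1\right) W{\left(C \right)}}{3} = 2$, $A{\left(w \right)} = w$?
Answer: $\frac{1}{1323} \approx 0.00075586$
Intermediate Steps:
$o = 50$ ($o = 8 + 1 \cdot 7 \cdot 6 = 8 + 7 \cdot 6 = 8 + 42 = 50$)
$W{\left(C \right)} = -6$ ($W{\left(C \right)} = \left(-3\right) 2 = -6$)
$Y = - \frac{9}{2}$ ($Y = 9 \left(- \frac{1}{2}\right) = - \frac{9}{2} \approx -4.5$)
$\frac{1}{T{\left(W{\left(-5 \right)} \left(A{\left(0 \right)} + Y\right),o \right)}} = \frac{1}{49 \left(- 6 \left(0 - \frac{9}{2}\right)\right)} = \frac{1}{49 \left(\left(-6\right) \left(- \frac{9}{2}\right)\right)} = \frac{1}{49 \cdot 27} = \frac{1}{1323}$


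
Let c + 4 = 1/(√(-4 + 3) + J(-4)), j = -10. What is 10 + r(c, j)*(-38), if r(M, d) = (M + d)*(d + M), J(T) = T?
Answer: -2222504/289 - 18392*I/289 ≈ -7690.3 - 63.64*I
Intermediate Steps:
c = -4 + (-4 - I)/17 (c = -4 + 1/(√(-4 + 3) - 4) = -4 + 1/(√(-1) - 4) = -4 + 1/(I - 4) = -4 + 1/(-4 + I) = -4 + (-4 - I)/17 ≈ -4.2353 - 0.058824*I)
r(M, d) = (M + d)² (r(M, d) = (M + d)*(M + d) = (M + d)²)
10 + r(c, j)*(-38) = 10 + ((-72/17 - I/17) - 10)²*(-38) = 10 + (-242/17 - I/17)²*(-38) = 10 - 38*(-242/17 - I/17)²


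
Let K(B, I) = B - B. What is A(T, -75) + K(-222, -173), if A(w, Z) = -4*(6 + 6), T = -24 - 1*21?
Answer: -48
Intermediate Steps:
K(B, I) = 0
T = -45 (T = -24 - 21 = -45)
A(w, Z) = -48 (A(w, Z) = -4*12 = -48)
A(T, -75) + K(-222, -173) = -48 + 0 = -48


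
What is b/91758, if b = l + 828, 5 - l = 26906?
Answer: -8691/30586 ≈ -0.28415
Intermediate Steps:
l = -26901 (l = 5 - 1*26906 = 5 - 26906 = -26901)
b = -26073 (b = -26901 + 828 = -26073)
b/91758 = -26073/91758 = -26073*1/91758 = -8691/30586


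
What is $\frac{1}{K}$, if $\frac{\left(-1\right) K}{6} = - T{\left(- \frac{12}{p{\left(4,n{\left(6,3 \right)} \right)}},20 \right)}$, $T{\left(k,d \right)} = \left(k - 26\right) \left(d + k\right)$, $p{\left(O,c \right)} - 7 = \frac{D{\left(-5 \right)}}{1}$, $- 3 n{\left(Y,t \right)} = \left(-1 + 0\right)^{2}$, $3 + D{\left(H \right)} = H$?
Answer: $- \frac{1}{2688} \approx -0.00037202$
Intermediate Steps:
$D{\left(H \right)} = -3 + H$
$n{\left(Y,t \right)} = - \frac{1}{3}$ ($n{\left(Y,t \right)} = - \frac{\left(-1 + 0\right)^{2}}{3} = - \frac{\left(-1\right)^{2}}{3} = \left(- \frac{1}{3}\right) 1 = - \frac{1}{3}$)
$p{\left(O,c \right)} = -1$ ($p{\left(O,c \right)} = 7 + \frac{-3 - 5}{1} = 7 - 8 = -1$)
$T{\left(k,d \right)} = \left(-26 + k\right) \left(d + k\right)$
$K = -2688$ ($K = - 6 \left(- (\left(- \frac{12}{-1}\right)^{2} - 520 - 26 \left(- \frac{12}{-1}\right) + 20 \left(- \frac{12}{-1}\right))\right) = - 6 \left(- (\left(\left(-12\right) \left(-1\right)\right)^{2} - 520 - 26 \left(\left(-12\right) \left(-1\right)\right) + 20 \left(\left(-12\right) \left(-1\right)\right))\right) = - 6 \left(- (12^{2} - 520 - 312 + 20 \cdot 12)\right) = - 6 \left(- (144 - 520 - 312 + 240)\right) = - 6 \left(\left(-1\right) \left(-448\right)\right) = \left(-6\right) 448 = -2688$)
$\frac{1}{K} = \frac{1}{-2688} = - \frac{1}{2688}$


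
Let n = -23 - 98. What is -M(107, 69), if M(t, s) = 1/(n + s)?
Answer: 1/52 ≈ 0.019231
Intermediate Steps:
n = -121
M(t, s) = 1/(-121 + s)
-M(107, 69) = -1/(-121 + 69) = -1/(-52) = -1*(-1/52) = 1/52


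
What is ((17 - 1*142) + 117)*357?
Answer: -2856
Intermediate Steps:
((17 - 1*142) + 117)*357 = ((17 - 142) + 117)*357 = (-125 + 117)*357 = -8*357 = -2856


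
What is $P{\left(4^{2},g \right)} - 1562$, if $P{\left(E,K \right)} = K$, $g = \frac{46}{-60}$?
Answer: $- \frac{46883}{30} \approx -1562.8$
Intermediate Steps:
$g = - \frac{23}{30}$ ($g = 46 \left(- \frac{1}{60}\right) = - \frac{23}{30} \approx -0.76667$)
$P{\left(4^{2},g \right)} - 1562 = - \frac{23}{30} - 1562 = - \frac{46883}{30}$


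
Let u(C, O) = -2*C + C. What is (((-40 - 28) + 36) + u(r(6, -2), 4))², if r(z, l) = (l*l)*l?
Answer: 576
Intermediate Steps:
r(z, l) = l³ (r(z, l) = l²*l = l³)
u(C, O) = -C
(((-40 - 28) + 36) + u(r(6, -2), 4))² = (((-40 - 28) + 36) - 1*(-2)³)² = ((-68 + 36) - 1*(-8))² = (-32 + 8)² = (-24)² = 576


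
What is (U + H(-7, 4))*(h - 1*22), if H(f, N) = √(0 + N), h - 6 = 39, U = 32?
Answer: 782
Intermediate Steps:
h = 45 (h = 6 + 39 = 45)
H(f, N) = √N
(U + H(-7, 4))*(h - 1*22) = (32 + √4)*(45 - 1*22) = (32 + 2)*(45 - 22) = 34*23 = 782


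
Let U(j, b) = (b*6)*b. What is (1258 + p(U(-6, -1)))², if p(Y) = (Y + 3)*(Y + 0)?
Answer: 1721344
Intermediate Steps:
U(j, b) = 6*b² (U(j, b) = (6*b)*b = 6*b²)
p(Y) = Y*(3 + Y) (p(Y) = (3 + Y)*Y = Y*(3 + Y))
(1258 + p(U(-6, -1)))² = (1258 + (6*(-1)²)*(3 + 6*(-1)²))² = (1258 + (6*1)*(3 + 6*1))² = (1258 + 6*(3 + 6))² = (1258 + 6*9)² = (1258 + 54)² = 1312² = 1721344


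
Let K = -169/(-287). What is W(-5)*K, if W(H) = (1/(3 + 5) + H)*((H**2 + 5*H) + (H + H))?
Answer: 32955/1148 ≈ 28.706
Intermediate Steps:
K = 169/287 (K = -169*(-1/287) = 169/287 ≈ 0.58885)
W(H) = (1/8 + H)*(H**2 + 7*H) (W(H) = (1/8 + H)*((H**2 + 5*H) + 2*H) = (1/8 + H)*(H**2 + 7*H))
W(-5)*K = ((1/8)*(-5)*(7 + 8*(-5)**2 + 57*(-5)))*(169/287) = ((1/8)*(-5)*(7 + 8*25 - 285))*(169/287) = ((1/8)*(-5)*(7 + 200 - 285))*(169/287) = ((1/8)*(-5)*(-78))*(169/287) = (195/4)*(169/287) = 32955/1148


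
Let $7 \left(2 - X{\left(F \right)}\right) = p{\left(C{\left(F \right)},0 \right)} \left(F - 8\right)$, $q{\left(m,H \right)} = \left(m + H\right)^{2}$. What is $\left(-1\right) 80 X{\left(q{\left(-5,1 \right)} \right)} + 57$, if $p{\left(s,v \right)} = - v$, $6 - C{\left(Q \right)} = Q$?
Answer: $-103$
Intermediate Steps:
$C{\left(Q \right)} = 6 - Q$
$q{\left(m,H \right)} = \left(H + m\right)^{2}$
$X{\left(F \right)} = 2$ ($X{\left(F \right)} = 2 - \frac{\left(-1\right) 0 \left(F - 8\right)}{7} = 2 - \frac{0 \left(-8 + F\right)}{7} = 2 - 0 = 2 + 0 = 2$)
$\left(-1\right) 80 X{\left(q{\left(-5,1 \right)} \right)} + 57 = \left(-1\right) 80 \cdot 2 + 57 = \left(-80\right) 2 + 57 = -160 + 57 = -103$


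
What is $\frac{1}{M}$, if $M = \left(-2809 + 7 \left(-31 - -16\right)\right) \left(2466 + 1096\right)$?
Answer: $- \frac{1}{10379668} \approx -9.6342 \cdot 10^{-8}$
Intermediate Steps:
$M = -10379668$ ($M = \left(-2809 + 7 \left(-31 + 16\right)\right) 3562 = \left(-2809 + 7 \left(-15\right)\right) 3562 = \left(-2809 - 105\right) 3562 = \left(-2914\right) 3562 = -10379668$)
$\frac{1}{M} = \frac{1}{-10379668} = - \frac{1}{10379668}$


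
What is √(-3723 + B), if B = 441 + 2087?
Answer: I*√1195 ≈ 34.569*I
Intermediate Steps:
B = 2528
√(-3723 + B) = √(-3723 + 2528) = √(-1195) = I*√1195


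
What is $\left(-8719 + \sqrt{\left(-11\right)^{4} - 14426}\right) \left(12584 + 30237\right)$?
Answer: $-373356299 + 42821 \sqrt{215} \approx -3.7273 \cdot 10^{8}$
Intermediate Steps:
$\left(-8719 + \sqrt{\left(-11\right)^{4} - 14426}\right) \left(12584 + 30237\right) = \left(-8719 + \sqrt{14641 - 14426}\right) 42821 = \left(-8719 + \sqrt{215}\right) 42821 = -373356299 + 42821 \sqrt{215}$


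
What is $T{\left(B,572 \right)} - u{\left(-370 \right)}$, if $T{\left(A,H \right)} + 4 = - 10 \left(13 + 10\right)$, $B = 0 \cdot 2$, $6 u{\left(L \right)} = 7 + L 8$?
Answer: $\frac{1549}{6} \approx 258.17$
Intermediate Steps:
$u{\left(L \right)} = \frac{7}{6} + \frac{4 L}{3}$ ($u{\left(L \right)} = \frac{7 + L 8}{6} = \frac{7 + 8 L}{6} = \frac{7}{6} + \frac{4 L}{3}$)
$B = 0$
$T{\left(A,H \right)} = -234$ ($T{\left(A,H \right)} = -4 - 10 \left(13 + 10\right) = -4 - 230 = -234$)
$T{\left(B,572 \right)} - u{\left(-370 \right)} = -234 - \left(\frac{7}{6} + \frac{4}{3} \left(-370\right)\right) = -234 - \left(\frac{7}{6} - \frac{1480}{3}\right) = -234 - - \frac{2953}{6} = -234 + \frac{2953}{6} = \frac{1549}{6}$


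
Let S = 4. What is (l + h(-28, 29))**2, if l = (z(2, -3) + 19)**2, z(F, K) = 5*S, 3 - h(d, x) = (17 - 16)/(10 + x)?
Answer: 3532519225/1521 ≈ 2.3225e+6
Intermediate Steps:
h(d, x) = 3 - 1/(10 + x) (h(d, x) = 3 - (17 - 16)/(10 + x) = 3 - 1/(10 + x))
z(F, K) = 20 (z(F, K) = 5*4 = 20)
l = 1521 (l = (20 + 19)**2 = 39**2 = 1521)
(l + h(-28, 29))**2 = (1521 + (29 + 3*29)/(10 + 29))**2 = (1521 + (29 + 87)/39)**2 = (1521 + (1/39)*116)**2 = (1521 + 116/39)**2 = (59435/39)**2 = 3532519225/1521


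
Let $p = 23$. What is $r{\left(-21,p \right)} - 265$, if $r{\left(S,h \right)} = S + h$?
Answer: $-263$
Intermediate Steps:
$r{\left(-21,p \right)} - 265 = \left(-21 + 23\right) - 265 = 2 - 265 = -263$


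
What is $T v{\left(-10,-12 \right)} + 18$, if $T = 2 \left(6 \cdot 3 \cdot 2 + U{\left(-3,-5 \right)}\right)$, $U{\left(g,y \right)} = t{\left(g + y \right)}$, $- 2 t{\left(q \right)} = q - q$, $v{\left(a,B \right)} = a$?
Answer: $-702$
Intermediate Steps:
$t{\left(q \right)} = 0$ ($t{\left(q \right)} = - \frac{q - q}{2} = \left(- \frac{1}{2}\right) 0 = 0$)
$U{\left(g,y \right)} = 0$
$T = 72$ ($T = 2 \left(6 \cdot 3 \cdot 2 + 0\right) = 2 \left(18 \cdot 2 + 0\right) = 2 \left(36 + 0\right) = 2 \cdot 36 = 72$)
$T v{\left(-10,-12 \right)} + 18 = 72 \left(-10\right) + 18 = -720 + 18 = -702$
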